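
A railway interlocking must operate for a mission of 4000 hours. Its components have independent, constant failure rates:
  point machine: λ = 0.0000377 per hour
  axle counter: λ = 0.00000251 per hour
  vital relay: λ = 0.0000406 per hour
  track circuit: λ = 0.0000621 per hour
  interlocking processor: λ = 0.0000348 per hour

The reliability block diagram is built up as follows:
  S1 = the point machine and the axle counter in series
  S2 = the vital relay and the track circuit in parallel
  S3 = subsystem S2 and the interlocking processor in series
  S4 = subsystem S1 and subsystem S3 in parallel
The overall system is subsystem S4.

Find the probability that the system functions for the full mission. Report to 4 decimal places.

R(point machine) = exp(−0.0000377 × 4000) = 0.860020
R(axle counter) = exp(−0.00000251 × 4000) = 0.990010
R(vital relay) = exp(−0.0000406 × 4000) = 0.850101
R(track circuit) = exp(−0.0000621 × 4000) = 0.780048
R(interlocking processor) = exp(−0.0000348 × 4000) = 0.870054
Series (point machine and axle counter): 0.860020 × 0.990010 = 0.851428
Parallel (vital relay and track circuit): 1 − (1 − 0.850101)(1 − 0.780048) = 0.967029
Series ([0.967029] and interlocking processor): 0.967029 × 0.870054 = 0.841367
Parallel ([0.851428] and [0.841367]): 1 − (1 − 0.851428)(1 − 0.841367) = 0.9764

0.9764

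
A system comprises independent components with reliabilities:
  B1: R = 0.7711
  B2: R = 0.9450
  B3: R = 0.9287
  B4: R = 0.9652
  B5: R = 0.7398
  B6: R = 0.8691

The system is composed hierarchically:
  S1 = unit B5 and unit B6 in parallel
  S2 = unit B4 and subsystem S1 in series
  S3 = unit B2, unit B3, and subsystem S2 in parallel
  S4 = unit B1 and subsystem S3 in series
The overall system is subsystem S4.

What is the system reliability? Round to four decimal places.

Parallel (B5 and B6): 1 − (1 − 0.739800)(1 − 0.869100) = 0.965940
Series (B4 and [0.965940]): 0.965200 × 0.965940 = 0.932325
Parallel (B2, B3, and [0.932325]): 1 − (1 − 0.945000)(1 − 0.928700)(1 − 0.932325) = 0.999735
Series (B1 and [0.999735]): 0.771100 × 0.999735 = 0.7709

0.7709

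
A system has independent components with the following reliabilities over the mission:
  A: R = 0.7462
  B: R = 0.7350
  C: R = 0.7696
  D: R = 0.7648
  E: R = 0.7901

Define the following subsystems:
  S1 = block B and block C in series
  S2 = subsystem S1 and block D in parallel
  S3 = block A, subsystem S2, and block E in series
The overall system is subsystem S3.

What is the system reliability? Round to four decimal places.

0.5293

Series (B and C): 0.735000 × 0.769600 = 0.565656
Parallel ([0.565656] and D): 1 − (1 − 0.565656)(1 − 0.764800) = 0.897842
Series (A, [0.897842], and E): 0.746200 × 0.897842 × 0.790100 = 0.5293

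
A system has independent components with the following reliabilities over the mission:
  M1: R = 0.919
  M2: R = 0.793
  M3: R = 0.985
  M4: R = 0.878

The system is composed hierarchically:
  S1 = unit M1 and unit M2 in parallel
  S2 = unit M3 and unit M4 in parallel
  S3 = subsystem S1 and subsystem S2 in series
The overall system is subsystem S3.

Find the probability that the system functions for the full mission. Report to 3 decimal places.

0.981

Parallel (M1 and M2): 1 − (1 − 0.91900)(1 − 0.79300) = 0.98323
Parallel (M3 and M4): 1 − (1 − 0.98500)(1 − 0.87800) = 0.99817
Series ([0.98323] and [0.99817]): 0.98323 × 0.99817 = 0.981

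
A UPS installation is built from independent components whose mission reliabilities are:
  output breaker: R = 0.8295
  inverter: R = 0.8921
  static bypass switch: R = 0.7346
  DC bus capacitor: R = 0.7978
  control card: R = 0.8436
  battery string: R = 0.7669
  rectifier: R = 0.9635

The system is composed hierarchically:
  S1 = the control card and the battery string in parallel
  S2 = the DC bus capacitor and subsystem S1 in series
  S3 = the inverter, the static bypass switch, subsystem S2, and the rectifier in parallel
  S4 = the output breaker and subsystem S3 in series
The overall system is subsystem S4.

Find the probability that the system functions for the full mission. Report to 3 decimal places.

Parallel (control card and battery string): 1 − (1 − 0.84360)(1 − 0.76690) = 0.96354
Series (DC bus capacitor and [0.96354]): 0.79780 × 0.96354 = 0.76871
Parallel (inverter, static bypass switch, [0.76871], and rectifier): 1 − (1 − 0.89210)(1 − 0.73460)(1 − 0.76871)(1 − 0.96350) = 0.99976
Series (output breaker and [0.99976]): 0.82950 × 0.99976 = 0.829

0.829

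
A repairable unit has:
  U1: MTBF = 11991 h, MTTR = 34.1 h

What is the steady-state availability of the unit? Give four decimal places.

A(U1) = MTBF/(MTBF+MTTR) = 11991/(11991+34.1) = 0.9972

0.9972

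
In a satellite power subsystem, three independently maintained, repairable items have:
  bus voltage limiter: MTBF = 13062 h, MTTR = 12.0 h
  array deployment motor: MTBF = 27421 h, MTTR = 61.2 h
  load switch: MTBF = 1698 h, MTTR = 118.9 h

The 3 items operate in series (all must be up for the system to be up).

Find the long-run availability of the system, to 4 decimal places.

0.9316

A(bus voltage limiter) = MTBF/(MTBF+MTTR) = 13062/(13062+12.0) = 0.999082
A(array deployment motor) = MTBF/(MTBF+MTTR) = 27421/(27421+61.2) = 0.997773
A(load switch) = MTBF/(MTBF+MTTR) = 1698/(1698+118.9) = 0.934559
Series availability: 0.999082 × 0.997773 × 0.934559 = 0.9316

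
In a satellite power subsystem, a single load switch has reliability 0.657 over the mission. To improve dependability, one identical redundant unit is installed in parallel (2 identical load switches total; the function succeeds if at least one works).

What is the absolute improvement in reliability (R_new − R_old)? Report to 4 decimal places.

R_before = 0.657
R_after = 1 − (1 − 0.657)^2 = 0.8824
ΔR = 0.8824 − 0.657 = 0.2254

0.2254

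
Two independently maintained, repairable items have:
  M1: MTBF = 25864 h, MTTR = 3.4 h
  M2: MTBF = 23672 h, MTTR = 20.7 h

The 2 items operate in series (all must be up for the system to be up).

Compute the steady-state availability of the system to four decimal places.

A(M1) = MTBF/(MTBF+MTTR) = 25864/(25864+3.4) = 0.999869
A(M2) = MTBF/(MTBF+MTTR) = 23672/(23672+20.7) = 0.999126
Series availability: 0.999869 × 0.999126 = 0.9990

0.9990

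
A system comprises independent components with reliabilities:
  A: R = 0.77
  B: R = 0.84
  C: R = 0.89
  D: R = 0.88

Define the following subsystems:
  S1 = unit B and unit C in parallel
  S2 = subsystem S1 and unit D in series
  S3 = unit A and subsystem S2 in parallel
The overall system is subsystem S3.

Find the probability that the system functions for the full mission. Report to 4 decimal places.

0.9688

Parallel (B and C): 1 − (1 − 0.840000)(1 − 0.890000) = 0.982400
Series ([0.982400] and D): 0.982400 × 0.880000 = 0.864512
Parallel (A and [0.864512]): 1 − (1 − 0.770000)(1 − 0.864512) = 0.9688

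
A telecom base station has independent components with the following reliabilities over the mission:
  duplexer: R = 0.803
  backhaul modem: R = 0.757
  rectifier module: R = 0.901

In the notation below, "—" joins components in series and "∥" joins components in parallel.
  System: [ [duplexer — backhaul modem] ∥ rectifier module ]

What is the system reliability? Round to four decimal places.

Series (duplexer and backhaul modem): 0.803000 × 0.757000 = 0.607871
Parallel ([0.607871] and rectifier module): 1 − (1 − 0.607871)(1 − 0.901000) = 0.9612

0.9612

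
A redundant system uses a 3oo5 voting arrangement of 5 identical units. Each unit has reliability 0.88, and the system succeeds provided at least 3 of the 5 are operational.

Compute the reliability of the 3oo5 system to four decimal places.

R = Σ_{i=3}^{5} C(5,i) p^i (1−p)^{5−i} with p = 0.88
C(5,3)·0.88^3·0.12^2 = 0.098132
C(5,4)·0.88^4·0.12^1 = 0.359817
C(5,5)·0.88^5·0.12^0 = 0.527732
Sum = 0.9857

0.9857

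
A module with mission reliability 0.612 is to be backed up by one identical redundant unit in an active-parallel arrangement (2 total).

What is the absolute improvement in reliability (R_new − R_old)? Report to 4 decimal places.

R_before = 0.612
R_after = 1 − (1 − 0.612)^2 = 0.8495
ΔR = 0.8495 − 0.612 = 0.2375

0.2375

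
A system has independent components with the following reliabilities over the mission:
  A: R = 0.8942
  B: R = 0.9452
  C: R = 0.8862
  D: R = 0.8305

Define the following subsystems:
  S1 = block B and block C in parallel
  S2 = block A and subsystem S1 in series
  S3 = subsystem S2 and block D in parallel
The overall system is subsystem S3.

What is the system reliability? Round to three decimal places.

0.981

Parallel (B and C): 1 − (1 − 0.94520)(1 − 0.88620) = 0.99376
Series (A and [0.99376]): 0.89420 × 0.99376 = 0.88862
Parallel ([0.88862] and D): 1 − (1 − 0.88862)(1 − 0.83050) = 0.981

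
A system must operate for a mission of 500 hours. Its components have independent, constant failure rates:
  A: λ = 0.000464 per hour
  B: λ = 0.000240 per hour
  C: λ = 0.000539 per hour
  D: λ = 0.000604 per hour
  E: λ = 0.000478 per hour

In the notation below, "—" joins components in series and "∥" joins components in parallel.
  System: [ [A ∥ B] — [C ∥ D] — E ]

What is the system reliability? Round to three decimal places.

R(A) = exp(−0.000464 × 500) = 0.79295
R(B) = exp(−0.000240 × 500) = 0.88692
R(C) = exp(−0.000539 × 500) = 0.76376
R(D) = exp(−0.000604 × 500) = 0.73934
R(E) = exp(−0.000478 × 500) = 0.78741
Parallel (A and B): 1 − (1 − 0.79295)(1 − 0.88692) = 0.97659
Parallel (C and D): 1 − (1 − 0.76376)(1 − 0.73934) = 0.93842
Series ([0.97659], [0.93842], and E): 0.97659 × 0.93842 × 0.78741 = 0.722

0.722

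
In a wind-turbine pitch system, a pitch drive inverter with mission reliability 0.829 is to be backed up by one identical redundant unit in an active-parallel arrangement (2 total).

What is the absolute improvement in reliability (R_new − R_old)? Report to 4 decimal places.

0.1418

R_before = 0.829
R_after = 1 − (1 − 0.829)^2 = 0.9708
ΔR = 0.9708 − 0.829 = 0.1418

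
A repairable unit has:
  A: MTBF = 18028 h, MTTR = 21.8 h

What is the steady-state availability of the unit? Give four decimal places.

0.9988

A(A) = MTBF/(MTBF+MTTR) = 18028/(18028+21.8) = 0.9988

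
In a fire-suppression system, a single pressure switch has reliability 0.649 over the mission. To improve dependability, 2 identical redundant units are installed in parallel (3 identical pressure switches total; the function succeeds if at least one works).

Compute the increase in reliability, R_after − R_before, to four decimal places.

R_before = 0.649
R_after = 1 − (1 − 0.649)^3 = 0.9568
ΔR = 0.9568 − 0.649 = 0.3078

0.3078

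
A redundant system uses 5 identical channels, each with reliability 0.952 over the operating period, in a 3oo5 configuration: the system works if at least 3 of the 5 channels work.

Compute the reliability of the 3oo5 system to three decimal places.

0.999

R = Σ_{i=3}^{5} C(5,i) p^i (1−p)^{5−i} with p = 0.952
C(5,3)·0.952^3·0.048^2 = 0.01988
C(5,4)·0.952^4·0.048^1 = 0.19713
C(5,5)·0.952^5·0.048^0 = 0.78196
Sum = 0.999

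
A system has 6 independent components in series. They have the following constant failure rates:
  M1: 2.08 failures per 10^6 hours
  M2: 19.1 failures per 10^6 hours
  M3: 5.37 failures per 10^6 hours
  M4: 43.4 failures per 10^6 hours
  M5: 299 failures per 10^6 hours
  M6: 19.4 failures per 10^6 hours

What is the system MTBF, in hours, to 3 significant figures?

2570

Series of exponential components: λ_sys = Σ λ_i
λ_sys = 0.00000208 + 0.0000191 + 0.00000537 + 0.0000434 + 0.000299 + 0.0000194 = 3.8835e-04 /h
MTBF = 1 / λ_sys = 2570 h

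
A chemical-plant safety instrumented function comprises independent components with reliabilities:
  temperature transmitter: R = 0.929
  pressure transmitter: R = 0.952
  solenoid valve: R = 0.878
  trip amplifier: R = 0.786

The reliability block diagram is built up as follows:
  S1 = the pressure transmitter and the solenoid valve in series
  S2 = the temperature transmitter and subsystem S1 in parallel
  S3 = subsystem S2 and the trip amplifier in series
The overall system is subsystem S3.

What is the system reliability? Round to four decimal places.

0.7768

Series (pressure transmitter and solenoid valve): 0.952000 × 0.878000 = 0.835856
Parallel (temperature transmitter and [0.835856]): 1 − (1 − 0.929000)(1 − 0.835856) = 0.988346
Series ([0.988346] and trip amplifier): 0.988346 × 0.786000 = 0.7768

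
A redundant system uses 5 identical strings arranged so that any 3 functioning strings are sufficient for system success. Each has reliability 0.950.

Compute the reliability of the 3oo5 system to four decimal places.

R = Σ_{i=3}^{5} C(5,i) p^i (1−p)^{5−i} with p = 0.950
C(5,3)·0.950^3·0.050^2 = 0.021434
C(5,4)·0.950^4·0.050^1 = 0.203627
C(5,5)·0.950^5·0.050^0 = 0.773781
Sum = 0.9988

0.9988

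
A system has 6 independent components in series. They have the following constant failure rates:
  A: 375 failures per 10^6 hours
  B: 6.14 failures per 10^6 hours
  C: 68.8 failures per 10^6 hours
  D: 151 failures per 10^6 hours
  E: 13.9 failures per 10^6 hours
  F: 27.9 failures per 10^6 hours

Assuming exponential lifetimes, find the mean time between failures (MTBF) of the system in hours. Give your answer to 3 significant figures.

Series of exponential components: λ_sys = Σ λ_i
λ_sys = 0.000375 + 0.00000614 + 0.0000688 + 0.000151 + 0.0000139 + 0.0000279 = 6.4274e-04 /h
MTBF = 1 / λ_sys = 1560 h

1560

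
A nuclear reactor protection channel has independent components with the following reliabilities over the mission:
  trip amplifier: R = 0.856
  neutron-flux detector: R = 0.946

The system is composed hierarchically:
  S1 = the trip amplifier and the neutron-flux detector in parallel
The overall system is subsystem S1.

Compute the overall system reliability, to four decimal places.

0.9922

Parallel (trip amplifier and neutron-flux detector): 1 − (1 − 0.856000)(1 − 0.946000) = 0.9922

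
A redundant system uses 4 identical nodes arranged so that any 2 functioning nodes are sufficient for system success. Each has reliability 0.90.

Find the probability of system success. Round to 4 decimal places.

R = Σ_{i=2}^{4} C(4,i) p^i (1−p)^{4−i} with p = 0.90
C(4,2)·0.90^2·0.10^2 = 0.048600
C(4,3)·0.90^3·0.10^1 = 0.291600
C(4,4)·0.90^4·0.10^0 = 0.656100
Sum = 0.9963

0.9963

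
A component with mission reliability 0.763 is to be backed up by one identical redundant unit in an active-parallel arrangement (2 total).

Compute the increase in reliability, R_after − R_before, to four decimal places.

0.1808

R_before = 0.763
R_after = 1 − (1 − 0.763)^2 = 0.9438
ΔR = 0.9438 − 0.763 = 0.1808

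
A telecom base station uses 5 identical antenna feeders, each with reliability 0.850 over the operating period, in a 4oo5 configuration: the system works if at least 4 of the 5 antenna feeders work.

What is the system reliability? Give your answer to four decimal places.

R = Σ_{i=4}^{5} C(5,i) p^i (1−p)^{5−i} with p = 0.850
C(5,4)·0.850^4·0.150^1 = 0.391505
C(5,5)·0.850^5·0.150^0 = 0.443705
Sum = 0.8352

0.8352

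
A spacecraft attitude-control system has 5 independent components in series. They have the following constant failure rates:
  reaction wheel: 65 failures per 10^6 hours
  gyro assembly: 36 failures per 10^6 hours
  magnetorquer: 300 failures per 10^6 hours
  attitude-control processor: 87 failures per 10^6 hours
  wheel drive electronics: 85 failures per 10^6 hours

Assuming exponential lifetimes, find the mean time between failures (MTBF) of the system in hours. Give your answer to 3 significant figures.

1750

Series of exponential components: λ_sys = Σ λ_i
λ_sys = 0.000065 + 0.000036 + 0.00030 + 0.000087 + 0.000085 = 5.7300e-04 /h
MTBF = 1 / λ_sys = 1750 h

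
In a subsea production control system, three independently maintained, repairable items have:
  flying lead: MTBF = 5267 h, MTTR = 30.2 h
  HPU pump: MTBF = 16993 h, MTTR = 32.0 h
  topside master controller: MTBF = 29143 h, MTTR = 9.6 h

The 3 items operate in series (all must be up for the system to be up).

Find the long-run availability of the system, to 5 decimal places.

0.99210

A(flying lead) = MTBF/(MTBF+MTTR) = 5267/(5267+30.2) = 0.994299
A(HPU pump) = MTBF/(MTBF+MTTR) = 16993/(16993+32.0) = 0.998120
A(topside master controller) = MTBF/(MTBF+MTTR) = 29143/(29143+9.6) = 0.999671
Series availability: 0.994299 × 0.998120 × 0.999671 = 0.99210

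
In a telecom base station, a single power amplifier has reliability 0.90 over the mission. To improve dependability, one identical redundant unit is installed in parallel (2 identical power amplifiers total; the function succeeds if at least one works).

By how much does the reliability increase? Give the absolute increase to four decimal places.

0.0900

R_before = 0.90
R_after = 1 − (1 − 0.90)^2 = 0.9900
ΔR = 0.9900 − 0.90 = 0.0900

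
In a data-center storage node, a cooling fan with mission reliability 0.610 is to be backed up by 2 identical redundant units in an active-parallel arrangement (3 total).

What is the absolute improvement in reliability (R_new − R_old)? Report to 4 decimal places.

R_before = 0.610
R_after = 1 − (1 − 0.610)^3 = 0.9407
ΔR = 0.9407 − 0.610 = 0.3307

0.3307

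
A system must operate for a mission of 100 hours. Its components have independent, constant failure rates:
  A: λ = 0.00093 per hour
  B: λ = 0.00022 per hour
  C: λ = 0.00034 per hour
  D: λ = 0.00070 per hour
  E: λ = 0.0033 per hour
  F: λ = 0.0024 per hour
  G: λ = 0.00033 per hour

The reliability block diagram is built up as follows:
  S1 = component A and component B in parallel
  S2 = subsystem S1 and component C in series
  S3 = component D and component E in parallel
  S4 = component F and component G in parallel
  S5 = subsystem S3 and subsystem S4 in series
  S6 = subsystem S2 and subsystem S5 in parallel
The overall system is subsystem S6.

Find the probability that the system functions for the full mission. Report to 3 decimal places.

R(A) = exp(−0.00093 × 100) = 0.91119
R(B) = exp(−0.00022 × 100) = 0.97824
R(C) = exp(−0.00034 × 100) = 0.96657
R(D) = exp(−0.00070 × 100) = 0.93239
R(E) = exp(−0.0033 × 100) = 0.71892
R(F) = exp(−0.0024 × 100) = 0.78663
R(G) = exp(−0.00033 × 100) = 0.96754
Parallel (A and B): 1 − (1 − 0.91119)(1 − 0.97824) = 0.99807
Series ([0.99807] and C): 0.99807 × 0.96657 = 0.96470
Parallel (D and E): 1 − (1 − 0.93239)(1 − 0.71892) = 0.98100
Parallel (F and G): 1 − (1 − 0.78663)(1 − 0.96754) = 0.99307
Series ([0.98100] and [0.99307]): 0.98100 × 0.99307 = 0.97420
Parallel ([0.96470] and [0.97420]): 1 − (1 − 0.96470)(1 − 0.97420) = 0.999

0.999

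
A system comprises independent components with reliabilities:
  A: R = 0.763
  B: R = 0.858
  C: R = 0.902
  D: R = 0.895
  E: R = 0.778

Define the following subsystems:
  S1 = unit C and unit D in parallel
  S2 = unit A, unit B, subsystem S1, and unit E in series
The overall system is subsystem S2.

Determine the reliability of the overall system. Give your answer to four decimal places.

0.5041

Parallel (C and D): 1 − (1 − 0.902000)(1 − 0.895000) = 0.989710
Series (A, B, [0.989710], and E): 0.763000 × 0.858000 × 0.989710 × 0.778000 = 0.5041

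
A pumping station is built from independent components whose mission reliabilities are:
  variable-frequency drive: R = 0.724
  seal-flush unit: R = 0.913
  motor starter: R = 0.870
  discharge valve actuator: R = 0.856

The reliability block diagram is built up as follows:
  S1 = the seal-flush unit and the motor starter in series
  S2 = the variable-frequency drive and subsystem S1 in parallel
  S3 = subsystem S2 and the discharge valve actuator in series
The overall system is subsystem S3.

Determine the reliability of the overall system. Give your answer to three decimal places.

0.807

Series (seal-flush unit and motor starter): 0.91300 × 0.87000 = 0.79431
Parallel (variable-frequency drive and [0.79431]): 1 − (1 − 0.72400)(1 − 0.79431) = 0.94323
Series ([0.94323] and discharge valve actuator): 0.94323 × 0.85600 = 0.807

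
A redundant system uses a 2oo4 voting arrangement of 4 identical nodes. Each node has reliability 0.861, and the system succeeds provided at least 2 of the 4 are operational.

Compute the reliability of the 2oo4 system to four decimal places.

0.9904

R = Σ_{i=2}^{4} C(4,i) p^i (1−p)^{4−i} with p = 0.861
C(4,2)·0.861^2·0.139^2 = 0.085938
C(4,3)·0.861^3·0.139^1 = 0.354882
C(4,4)·0.861^4·0.139^0 = 0.549557
Sum = 0.9904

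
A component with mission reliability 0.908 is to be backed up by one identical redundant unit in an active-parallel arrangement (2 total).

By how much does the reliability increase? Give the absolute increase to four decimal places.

0.0835

R_before = 0.908
R_after = 1 − (1 − 0.908)^2 = 0.9915
ΔR = 0.9915 − 0.908 = 0.0835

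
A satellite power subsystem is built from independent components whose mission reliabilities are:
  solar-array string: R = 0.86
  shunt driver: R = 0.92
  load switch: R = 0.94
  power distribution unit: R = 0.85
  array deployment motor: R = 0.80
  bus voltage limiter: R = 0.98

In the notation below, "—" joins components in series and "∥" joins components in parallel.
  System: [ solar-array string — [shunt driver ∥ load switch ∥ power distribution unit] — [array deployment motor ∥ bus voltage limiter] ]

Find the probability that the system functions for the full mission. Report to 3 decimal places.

Parallel (shunt driver, load switch, and power distribution unit): 1 − (1 − 0.92000)(1 − 0.94000)(1 − 0.85000) = 0.99928
Parallel (array deployment motor and bus voltage limiter): 1 − (1 − 0.80000)(1 − 0.98000) = 0.99600
Series (solar-array string, [0.99928], and [0.99600]): 0.86000 × 0.99928 × 0.99600 = 0.856

0.856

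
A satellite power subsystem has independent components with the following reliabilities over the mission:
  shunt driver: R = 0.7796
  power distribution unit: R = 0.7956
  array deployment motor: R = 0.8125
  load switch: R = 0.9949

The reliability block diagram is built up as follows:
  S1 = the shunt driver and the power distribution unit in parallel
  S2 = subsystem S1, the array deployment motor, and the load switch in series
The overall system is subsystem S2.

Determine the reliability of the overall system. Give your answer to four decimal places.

0.7719

Parallel (shunt driver and power distribution unit): 1 − (1 − 0.779600)(1 − 0.795600) = 0.954950
Series ([0.954950], array deployment motor, and load switch): 0.954950 × 0.812500 × 0.994900 = 0.7719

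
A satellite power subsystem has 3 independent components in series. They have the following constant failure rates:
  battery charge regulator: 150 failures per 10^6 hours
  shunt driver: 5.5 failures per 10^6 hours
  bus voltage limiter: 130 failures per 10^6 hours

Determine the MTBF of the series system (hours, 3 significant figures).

3500

Series of exponential components: λ_sys = Σ λ_i
λ_sys = 0.00015 + 0.0000055 + 0.00013 = 2.8550e-04 /h
MTBF = 1 / λ_sys = 3500 h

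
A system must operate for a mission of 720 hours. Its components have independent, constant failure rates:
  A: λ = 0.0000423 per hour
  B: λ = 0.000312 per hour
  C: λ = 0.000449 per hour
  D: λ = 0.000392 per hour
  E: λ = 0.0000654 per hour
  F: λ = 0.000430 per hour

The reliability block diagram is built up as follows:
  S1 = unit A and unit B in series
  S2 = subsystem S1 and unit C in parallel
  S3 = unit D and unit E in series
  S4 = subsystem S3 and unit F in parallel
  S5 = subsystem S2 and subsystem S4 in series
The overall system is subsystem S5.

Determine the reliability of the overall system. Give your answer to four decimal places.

R(A) = exp(−0.0000423 × 720) = 0.970003
R(B) = exp(−0.000312 × 720) = 0.798804
R(C) = exp(−0.000449 × 720) = 0.723771
R(D) = exp(−0.000392 × 720) = 0.754093
R(E) = exp(−0.0000654 × 720) = 0.954003
R(F) = exp(−0.000430 × 720) = 0.733740
Series (A and B): 0.970003 × 0.798804 = 0.774842
Parallel ([0.774842] and C): 1 − (1 − 0.774842)(1 − 0.723771) = 0.937805
Series (D and E): 0.754093 × 0.954003 = 0.719407
Parallel ([0.719407] and F): 1 − (1 − 0.719407)(1 − 0.733740) = 0.925289
Series ([0.937805] and [0.925289]): 0.937805 × 0.925289 = 0.8677

0.8677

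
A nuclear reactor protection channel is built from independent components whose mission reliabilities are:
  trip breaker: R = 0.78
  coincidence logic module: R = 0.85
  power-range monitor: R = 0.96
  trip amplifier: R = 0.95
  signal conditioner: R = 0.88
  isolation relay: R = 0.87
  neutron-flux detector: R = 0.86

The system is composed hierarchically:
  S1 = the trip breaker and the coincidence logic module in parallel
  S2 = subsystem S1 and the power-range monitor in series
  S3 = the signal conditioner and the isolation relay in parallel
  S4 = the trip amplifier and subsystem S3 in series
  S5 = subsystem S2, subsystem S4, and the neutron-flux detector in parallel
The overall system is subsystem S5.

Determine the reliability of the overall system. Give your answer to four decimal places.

Parallel (trip breaker and coincidence logic module): 1 − (1 − 0.780000)(1 − 0.850000) = 0.967000
Series ([0.967000] and power-range monitor): 0.967000 × 0.960000 = 0.928320
Parallel (signal conditioner and isolation relay): 1 − (1 − 0.880000)(1 − 0.870000) = 0.984400
Series (trip amplifier and [0.984400]): 0.950000 × 0.984400 = 0.935180
Parallel ([0.928320], [0.935180], and neutron-flux detector): 1 − (1 − 0.928320)(1 − 0.935180)(1 − 0.860000) = 0.9993

0.9993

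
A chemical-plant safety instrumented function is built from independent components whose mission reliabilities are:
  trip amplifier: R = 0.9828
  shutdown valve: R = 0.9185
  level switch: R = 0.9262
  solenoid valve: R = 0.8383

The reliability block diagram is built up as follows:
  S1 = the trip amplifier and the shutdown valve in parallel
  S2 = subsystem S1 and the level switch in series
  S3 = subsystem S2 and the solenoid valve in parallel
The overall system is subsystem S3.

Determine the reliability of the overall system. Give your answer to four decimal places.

0.9879

Parallel (trip amplifier and shutdown valve): 1 − (1 − 0.982800)(1 − 0.918500) = 0.998598
Series ([0.998598] and level switch): 0.998598 × 0.926200 = 0.924901
Parallel ([0.924901] and solenoid valve): 1 − (1 − 0.924901)(1 − 0.838300) = 0.9879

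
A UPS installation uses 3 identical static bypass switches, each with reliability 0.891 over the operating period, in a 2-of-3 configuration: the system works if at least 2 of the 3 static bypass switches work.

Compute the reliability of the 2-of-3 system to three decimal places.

R = Σ_{i=2}^{3} C(3,i) p^i (1−p)^{3−i} with p = 0.891
C(3,2)·0.891^2·0.109^1 = 0.25960
C(3,3)·0.891^3·0.109^0 = 0.70735
Sum = 0.967

0.967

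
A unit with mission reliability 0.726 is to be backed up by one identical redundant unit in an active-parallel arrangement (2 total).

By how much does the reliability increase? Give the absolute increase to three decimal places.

0.199

R_before = 0.726
R_after = 1 − (1 − 0.726)^2 = 0.925
ΔR = 0.925 − 0.726 = 0.199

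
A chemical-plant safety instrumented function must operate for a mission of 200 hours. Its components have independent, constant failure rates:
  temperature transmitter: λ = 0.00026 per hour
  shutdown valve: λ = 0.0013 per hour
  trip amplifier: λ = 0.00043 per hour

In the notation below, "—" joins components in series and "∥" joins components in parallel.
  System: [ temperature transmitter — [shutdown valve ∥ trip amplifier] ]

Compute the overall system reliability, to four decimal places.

R(temperature transmitter) = exp(−0.00026 × 200) = 0.949329
R(shutdown valve) = exp(−0.0013 × 200) = 0.771052
R(trip amplifier) = exp(−0.00043 × 200) = 0.917594
Parallel (shutdown valve and trip amplifier): 1 − (1 − 0.771052)(1 − 0.917594) = 0.981133
Series (temperature transmitter and [0.981133]): 0.949329 × 0.981133 = 0.9314

0.9314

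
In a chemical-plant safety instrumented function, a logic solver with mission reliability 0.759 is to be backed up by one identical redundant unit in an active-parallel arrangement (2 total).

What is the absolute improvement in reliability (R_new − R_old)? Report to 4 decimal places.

R_before = 0.759
R_after = 1 − (1 − 0.759)^2 = 0.9419
ΔR = 0.9419 − 0.759 = 0.1829

0.1829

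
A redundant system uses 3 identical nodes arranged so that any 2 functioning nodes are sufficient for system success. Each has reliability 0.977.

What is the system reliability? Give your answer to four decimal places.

R = Σ_{i=2}^{3} C(3,i) p^i (1−p)^{3−i} with p = 0.977
C(3,2)·0.977^2·0.023^1 = 0.065863
C(3,3)·0.977^3·0.023^0 = 0.932575
Sum = 0.9984

0.9984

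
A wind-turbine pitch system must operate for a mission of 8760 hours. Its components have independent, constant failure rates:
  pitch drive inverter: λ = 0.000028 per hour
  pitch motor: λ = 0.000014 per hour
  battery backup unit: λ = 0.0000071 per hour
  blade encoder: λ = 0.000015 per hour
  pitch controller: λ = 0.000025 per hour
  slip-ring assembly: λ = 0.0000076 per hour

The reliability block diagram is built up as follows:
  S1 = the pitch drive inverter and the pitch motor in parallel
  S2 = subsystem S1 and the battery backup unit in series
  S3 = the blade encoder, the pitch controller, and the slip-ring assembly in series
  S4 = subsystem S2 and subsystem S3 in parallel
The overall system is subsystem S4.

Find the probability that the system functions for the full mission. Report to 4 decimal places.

0.9714

R(pitch drive inverter) = exp(−0.000028 × 8760) = 0.782485
R(pitch motor) = exp(−0.000014 × 8760) = 0.884582
R(battery backup unit) = exp(−0.0000071 × 8760) = 0.939699
R(blade encoder) = exp(−0.000015 × 8760) = 0.876867
R(pitch controller) = exp(−0.000025 × 8760) = 0.803322
R(slip-ring assembly) = exp(−0.0000076 × 8760) = 0.935592
Parallel (pitch drive inverter and pitch motor): 1 − (1 − 0.782485)(1 − 0.884582) = 0.974895
Series ([0.974895] and battery backup unit): 0.974895 × 0.939699 = 0.916108
Series (blade encoder, pitch controller, and slip-ring assembly): 0.876867 × 0.803322 × 0.935592 = 0.659037
Parallel ([0.916108] and [0.659037]): 1 − (1 − 0.916108)(1 − 0.659037) = 0.9714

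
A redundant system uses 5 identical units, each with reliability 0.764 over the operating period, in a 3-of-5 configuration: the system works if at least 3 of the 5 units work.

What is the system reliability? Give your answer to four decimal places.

R = Σ_{i=3}^{5} C(5,i) p^i (1−p)^{5−i} with p = 0.764
C(5,3)·0.764^3·0.236^2 = 0.248373
C(5,4)·0.764^4·0.236^1 = 0.402027
C(5,5)·0.764^5·0.236^0 = 0.260296
Sum = 0.9107

0.9107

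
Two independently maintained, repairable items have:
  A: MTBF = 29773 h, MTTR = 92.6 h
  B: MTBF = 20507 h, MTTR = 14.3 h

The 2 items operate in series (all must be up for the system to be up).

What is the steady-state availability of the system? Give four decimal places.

0.9962

A(A) = MTBF/(MTBF+MTTR) = 29773/(29773+92.6) = 0.996899
A(B) = MTBF/(MTBF+MTTR) = 20507/(20507+14.3) = 0.999303
Series availability: 0.996899 × 0.999303 = 0.9962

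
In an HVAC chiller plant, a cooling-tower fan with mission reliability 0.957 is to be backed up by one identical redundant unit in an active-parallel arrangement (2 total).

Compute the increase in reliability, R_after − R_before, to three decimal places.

0.041

R_before = 0.957
R_after = 1 − (1 − 0.957)^2 = 0.998
ΔR = 0.998 − 0.957 = 0.041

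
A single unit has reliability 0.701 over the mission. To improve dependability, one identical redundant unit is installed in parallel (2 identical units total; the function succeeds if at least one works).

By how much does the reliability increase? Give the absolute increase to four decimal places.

0.2096

R_before = 0.701
R_after = 1 − (1 − 0.701)^2 = 0.9106
ΔR = 0.9106 − 0.701 = 0.2096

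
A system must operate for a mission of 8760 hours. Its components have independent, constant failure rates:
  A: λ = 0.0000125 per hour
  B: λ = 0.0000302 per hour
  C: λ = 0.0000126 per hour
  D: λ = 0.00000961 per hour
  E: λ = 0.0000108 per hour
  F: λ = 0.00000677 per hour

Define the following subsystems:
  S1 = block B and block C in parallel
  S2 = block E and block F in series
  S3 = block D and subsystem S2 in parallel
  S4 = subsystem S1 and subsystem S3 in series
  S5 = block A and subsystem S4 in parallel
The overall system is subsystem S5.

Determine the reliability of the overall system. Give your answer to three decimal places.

R(A) = exp(−0.0000125 × 8760) = 0.89628
R(B) = exp(−0.0000302 × 8760) = 0.76755
R(C) = exp(−0.0000126 × 8760) = 0.89550
R(D) = exp(−0.00000961 × 8760) = 0.91926
R(E) = exp(−0.0000108 × 8760) = 0.90973
R(F) = exp(−0.00000677 × 8760) = 0.94242
Parallel (B and C): 1 − (1 − 0.76755)(1 − 0.89550) = 0.97571
Series (E and F): 0.90973 × 0.94242 = 0.85735
Parallel (D and [0.85735]): 1 − (1 − 0.91926)(1 − 0.85735) = 0.98848
Series ([0.97571] and [0.98848]): 0.97571 × 0.98848 = 0.96447
Parallel (A and [0.96447]): 1 − (1 − 0.89628)(1 − 0.96447) = 0.996

0.996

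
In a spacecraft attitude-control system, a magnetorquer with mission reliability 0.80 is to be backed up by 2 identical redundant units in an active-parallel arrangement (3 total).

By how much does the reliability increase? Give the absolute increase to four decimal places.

R_before = 0.80
R_after = 1 − (1 − 0.80)^3 = 0.9920
ΔR = 0.9920 − 0.80 = 0.1920

0.1920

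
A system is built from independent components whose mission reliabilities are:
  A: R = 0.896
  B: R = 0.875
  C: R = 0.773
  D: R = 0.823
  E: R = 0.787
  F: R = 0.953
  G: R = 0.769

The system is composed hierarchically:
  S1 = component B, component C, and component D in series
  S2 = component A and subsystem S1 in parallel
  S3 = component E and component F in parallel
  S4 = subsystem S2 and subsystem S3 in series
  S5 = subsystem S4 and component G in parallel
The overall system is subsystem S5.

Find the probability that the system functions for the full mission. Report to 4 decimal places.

0.9871

Series (B, C, and D): 0.875000 × 0.773000 × 0.823000 = 0.556657
Parallel (A and [0.556657]): 1 − (1 − 0.896000)(1 − 0.556657) = 0.953892
Parallel (E and F): 1 − (1 − 0.787000)(1 − 0.953000) = 0.989989
Series ([0.953892] and [0.989989]): 0.953892 × 0.989989 = 0.944343
Parallel ([0.944343] and G): 1 − (1 − 0.944343)(1 − 0.769000) = 0.9871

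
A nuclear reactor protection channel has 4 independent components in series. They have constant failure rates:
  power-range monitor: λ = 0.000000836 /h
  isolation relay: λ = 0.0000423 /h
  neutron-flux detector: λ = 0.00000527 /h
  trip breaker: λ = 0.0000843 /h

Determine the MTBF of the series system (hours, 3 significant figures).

7540

Series of exponential components: λ_sys = Σ λ_i
λ_sys = 0.000000836 + 0.0000423 + 0.00000527 + 0.0000843 = 1.3271e-04 /h
MTBF = 1 / λ_sys = 7540 h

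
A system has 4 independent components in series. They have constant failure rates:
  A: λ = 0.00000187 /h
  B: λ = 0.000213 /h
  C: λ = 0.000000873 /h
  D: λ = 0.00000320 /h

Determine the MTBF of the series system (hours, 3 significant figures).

4570

Series of exponential components: λ_sys = Σ λ_i
λ_sys = 0.00000187 + 0.000213 + 0.000000873 + 0.00000320 = 2.1894e-04 /h
MTBF = 1 / λ_sys = 4570 h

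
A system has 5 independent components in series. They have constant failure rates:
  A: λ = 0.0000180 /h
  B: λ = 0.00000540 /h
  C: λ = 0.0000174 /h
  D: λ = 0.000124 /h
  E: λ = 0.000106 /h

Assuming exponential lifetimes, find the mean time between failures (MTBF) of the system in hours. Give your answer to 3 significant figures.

Series of exponential components: λ_sys = Σ λ_i
λ_sys = 0.0000180 + 0.00000540 + 0.0000174 + 0.000124 + 0.000106 = 2.7080e-04 /h
MTBF = 1 / λ_sys = 3690 h

3690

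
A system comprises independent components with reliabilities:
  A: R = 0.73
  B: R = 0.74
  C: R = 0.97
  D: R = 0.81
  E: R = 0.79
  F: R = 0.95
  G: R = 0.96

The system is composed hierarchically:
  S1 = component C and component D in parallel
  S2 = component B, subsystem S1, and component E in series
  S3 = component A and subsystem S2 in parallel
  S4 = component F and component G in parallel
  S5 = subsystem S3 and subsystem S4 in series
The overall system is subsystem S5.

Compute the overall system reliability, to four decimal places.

0.8852

Parallel (C and D): 1 − (1 − 0.970000)(1 − 0.810000) = 0.994300
Series (B, [0.994300], and E): 0.740000 × 0.994300 × 0.790000 = 0.581268
Parallel (A and [0.581268]): 1 − (1 − 0.730000)(1 − 0.581268) = 0.886942
Parallel (F and G): 1 − (1 − 0.950000)(1 − 0.960000) = 0.998000
Series ([0.886942] and [0.998000]): 0.886942 × 0.998000 = 0.8852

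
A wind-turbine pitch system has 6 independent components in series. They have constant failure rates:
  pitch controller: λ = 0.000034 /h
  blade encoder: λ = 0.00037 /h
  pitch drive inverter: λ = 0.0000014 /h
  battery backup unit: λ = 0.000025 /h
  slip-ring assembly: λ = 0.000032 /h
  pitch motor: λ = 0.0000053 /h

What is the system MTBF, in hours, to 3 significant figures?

2140

Series of exponential components: λ_sys = Σ λ_i
λ_sys = 0.000034 + 0.00037 + 0.0000014 + 0.000025 + 0.000032 + 0.0000053 = 4.6770e-04 /h
MTBF = 1 / λ_sys = 2140 h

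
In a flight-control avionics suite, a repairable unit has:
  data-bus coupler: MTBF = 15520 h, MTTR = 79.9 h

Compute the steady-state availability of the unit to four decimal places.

0.9949

A(data-bus coupler) = MTBF/(MTBF+MTTR) = 15520/(15520+79.9) = 0.9949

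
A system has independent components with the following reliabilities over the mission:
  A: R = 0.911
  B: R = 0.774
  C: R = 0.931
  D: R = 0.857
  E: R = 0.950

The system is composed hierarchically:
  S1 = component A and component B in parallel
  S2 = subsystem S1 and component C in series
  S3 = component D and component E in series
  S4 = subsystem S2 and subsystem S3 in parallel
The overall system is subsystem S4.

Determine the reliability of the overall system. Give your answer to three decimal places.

0.984

Parallel (A and B): 1 − (1 − 0.91100)(1 − 0.77400) = 0.97989
Series ([0.97989] and C): 0.97989 × 0.93100 = 0.91228
Series (D and E): 0.85700 × 0.95000 = 0.81415
Parallel ([0.91228] and [0.81415]): 1 − (1 − 0.91228)(1 − 0.81415) = 0.984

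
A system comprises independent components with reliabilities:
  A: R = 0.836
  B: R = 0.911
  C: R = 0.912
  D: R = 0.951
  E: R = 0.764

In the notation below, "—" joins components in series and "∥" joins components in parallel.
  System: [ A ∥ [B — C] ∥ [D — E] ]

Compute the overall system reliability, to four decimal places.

0.9924

Series (B and C): 0.911000 × 0.912000 = 0.830832
Series (D and E): 0.951000 × 0.764000 = 0.726564
Parallel (A, [0.830832], and [0.726564]): 1 − (1 − 0.836000)(1 − 0.830832)(1 − 0.726564) = 0.9924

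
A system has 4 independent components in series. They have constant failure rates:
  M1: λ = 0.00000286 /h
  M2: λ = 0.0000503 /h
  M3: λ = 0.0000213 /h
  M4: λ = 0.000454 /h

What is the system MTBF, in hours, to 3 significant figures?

Series of exponential components: λ_sys = Σ λ_i
λ_sys = 0.00000286 + 0.0000503 + 0.0000213 + 0.000454 = 5.2846e-04 /h
MTBF = 1 / λ_sys = 1890 h

1890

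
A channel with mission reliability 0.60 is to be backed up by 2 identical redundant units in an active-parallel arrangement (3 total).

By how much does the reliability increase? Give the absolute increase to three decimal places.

0.336

R_before = 0.60
R_after = 1 − (1 − 0.60)^3 = 0.936
ΔR = 0.936 − 0.60 = 0.336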